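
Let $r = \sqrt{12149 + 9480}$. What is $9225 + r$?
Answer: $9225 + \sqrt{21629} \approx 9372.1$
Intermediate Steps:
$r = \sqrt{21629} \approx 147.07$
$9225 + r = 9225 + \sqrt{21629}$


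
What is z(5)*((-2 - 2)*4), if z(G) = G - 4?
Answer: -16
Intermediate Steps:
z(G) = -4 + G
z(5)*((-2 - 2)*4) = (-4 + 5)*((-2 - 2)*4) = 1*(-4*4) = 1*(-16) = -16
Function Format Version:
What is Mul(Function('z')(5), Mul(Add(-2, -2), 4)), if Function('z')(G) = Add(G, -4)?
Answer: -16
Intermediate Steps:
Function('z')(G) = Add(-4, G)
Mul(Function('z')(5), Mul(Add(-2, -2), 4)) = Mul(Add(-4, 5), Mul(Add(-2, -2), 4)) = Mul(1, Mul(-4, 4)) = Mul(1, -16) = -16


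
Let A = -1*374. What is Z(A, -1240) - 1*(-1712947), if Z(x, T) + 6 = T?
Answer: 1711701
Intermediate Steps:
A = -374
Z(x, T) = -6 + T
Z(A, -1240) - 1*(-1712947) = (-6 - 1240) - 1*(-1712947) = -1246 + 1712947 = 1711701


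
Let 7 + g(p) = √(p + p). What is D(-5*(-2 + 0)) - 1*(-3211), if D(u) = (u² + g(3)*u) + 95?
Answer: 3336 + 10*√6 ≈ 3360.5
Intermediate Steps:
g(p) = -7 + √2*√p (g(p) = -7 + √(p + p) = -7 + √(2*p) = -7 + √2*√p)
D(u) = 95 + u² + u*(-7 + √6) (D(u) = (u² + (-7 + √2*√3)*u) + 95 = (u² + (-7 + √6)*u) + 95 = (u² + u*(-7 + √6)) + 95 = 95 + u² + u*(-7 + √6))
D(-5*(-2 + 0)) - 1*(-3211) = (95 + (-5*(-2 + 0))² - (-5*(-2 + 0))*(7 - √6)) - 1*(-3211) = (95 + (-5*(-2))² - (-5*(-2))*(7 - √6)) + 3211 = (95 + 10² - 1*10*(7 - √6)) + 3211 = (95 + 100 + (-70 + 10*√6)) + 3211 = (125 + 10*√6) + 3211 = 3336 + 10*√6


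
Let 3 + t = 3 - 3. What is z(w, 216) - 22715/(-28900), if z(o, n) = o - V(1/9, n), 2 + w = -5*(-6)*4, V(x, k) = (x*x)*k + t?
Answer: 2065529/17340 ≈ 119.12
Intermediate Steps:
t = -3 (t = -3 + (3 - 3) = -3 + 0 = -3)
V(x, k) = -3 + k*x**2 (V(x, k) = (x*x)*k - 3 = x**2*k - 3 = k*x**2 - 3 = -3 + k*x**2)
w = 118 (w = -2 - 5*(-6)*4 = -2 + 30*4 = -2 + 120 = 118)
z(o, n) = 3 + o - n/81 (z(o, n) = o - (-3 + n*(1/9)**2) = o - (-3 + n*(1/81)) = o - (-3 + n/81) = o + (3 - n/81) = 3 + o - n/81)
z(w, 216) - 22715/(-28900) = (3 + 118 - 1/81*216) - 22715/(-28900) = (3 + 118 - 8/3) - 22715*(-1/28900) = 355/3 + 4543/5780 = 2065529/17340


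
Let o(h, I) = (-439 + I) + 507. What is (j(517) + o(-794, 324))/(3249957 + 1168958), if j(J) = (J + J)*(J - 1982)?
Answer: -1514418/4418915 ≈ -0.34271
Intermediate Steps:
o(h, I) = 68 + I
j(J) = 2*J*(-1982 + J) (j(J) = (2*J)*(-1982 + J) = 2*J*(-1982 + J))
(j(517) + o(-794, 324))/(3249957 + 1168958) = (2*517*(-1982 + 517) + (68 + 324))/(3249957 + 1168958) = (2*517*(-1465) + 392)/4418915 = (-1514810 + 392)*(1/4418915) = -1514418*1/4418915 = -1514418/4418915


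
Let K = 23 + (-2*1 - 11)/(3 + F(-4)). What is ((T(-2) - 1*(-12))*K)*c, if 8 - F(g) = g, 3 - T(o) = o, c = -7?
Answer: -39508/15 ≈ -2633.9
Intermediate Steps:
T(o) = 3 - o
F(g) = 8 - g
K = 332/15 (K = 23 + (-2*1 - 11)/(3 + (8 - 1*(-4))) = 23 + (-2 - 11)/(3 + (8 + 4)) = 23 - 13/(3 + 12) = 23 - 13/15 = 332/15 ≈ 22.133)
((T(-2) - 1*(-12))*K)*c = (((3 - 1*(-2)) - 1*(-12))*(332/15))*(-7) = (((3 + 2) + 12)*(332/15))*(-7) = ((5 + 12)*(332/15))*(-7) = (17*(332/15))*(-7) = (5644/15)*(-7) = -39508/15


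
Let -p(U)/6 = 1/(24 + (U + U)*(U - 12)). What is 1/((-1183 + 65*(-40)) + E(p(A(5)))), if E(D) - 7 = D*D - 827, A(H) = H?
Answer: -529/2434978 ≈ -0.00021725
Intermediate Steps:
p(U) = -6/(24 + 2*U*(-12 + U)) (p(U) = -6/(24 + (U + U)*(U - 12)) = -6/(24 + (2*U)*(-12 + U)) = -6/(24 + 2*U*(-12 + U)))
E(D) = -820 + D² (E(D) = 7 + (D*D - 827) = 7 + (D² - 827) = 7 + (-827 + D²) = -820 + D²)
1/((-1183 + 65*(-40)) + E(p(A(5)))) = 1/((-1183 + 65*(-40)) + (-820 + (-3/(12 + 5² - 12*5))²)) = 1/((-1183 - 2600) + (-820 + (-3/(12 + 25 - 60))²)) = 1/(-3783 + (-820 + (-3/(-23))²)) = 1/(-3783 + (-820 + (-3*(-1/23))²)) = 1/(-3783 + (-820 + (3/23)²)) = 1/(-3783 + (-820 + 9/529)) = 1/(-3783 - 433771/529) = 1/(-2434978/529) = -529/2434978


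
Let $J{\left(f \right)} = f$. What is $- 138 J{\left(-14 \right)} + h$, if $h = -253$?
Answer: $1679$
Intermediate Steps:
$- 138 J{\left(-14 \right)} + h = \left(-138\right) \left(-14\right) - 253 = 1932 - 253 = 1679$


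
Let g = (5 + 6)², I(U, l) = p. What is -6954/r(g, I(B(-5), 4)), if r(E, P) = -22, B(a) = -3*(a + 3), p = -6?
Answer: 3477/11 ≈ 316.09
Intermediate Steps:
B(a) = -9 - 3*a (B(a) = -3*(3 + a) = -9 - 3*a)
I(U, l) = -6
g = 121 (g = 11² = 121)
-6954/r(g, I(B(-5), 4)) = -6954/(-22) = -6954*(-1/22) = 3477/11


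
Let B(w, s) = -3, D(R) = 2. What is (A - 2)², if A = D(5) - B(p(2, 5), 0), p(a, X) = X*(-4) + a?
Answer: 9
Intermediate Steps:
p(a, X) = a - 4*X (p(a, X) = -4*X + a = a - 4*X)
A = 5 (A = 2 - 1*(-3) = 2 + 3 = 5)
(A - 2)² = (5 - 2)² = 3² = 9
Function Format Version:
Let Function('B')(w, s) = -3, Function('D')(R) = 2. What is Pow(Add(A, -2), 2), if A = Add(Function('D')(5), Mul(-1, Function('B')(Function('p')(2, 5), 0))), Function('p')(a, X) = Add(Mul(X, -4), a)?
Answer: 9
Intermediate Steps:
Function('p')(a, X) = Add(a, Mul(-4, X)) (Function('p')(a, X) = Add(Mul(-4, X), a) = Add(a, Mul(-4, X)))
A = 5 (A = Add(2, Mul(-1, -3)) = Add(2, 3) = 5)
Pow(Add(A, -2), 2) = Pow(Add(5, -2), 2) = Pow(3, 2) = 9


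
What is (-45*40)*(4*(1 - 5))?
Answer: 28800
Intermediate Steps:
(-45*40)*(4*(1 - 5)) = -7200*(-4) = -1800*(-16) = 28800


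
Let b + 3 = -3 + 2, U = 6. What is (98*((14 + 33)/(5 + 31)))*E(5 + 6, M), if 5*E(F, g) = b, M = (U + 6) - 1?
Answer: -4606/45 ≈ -102.36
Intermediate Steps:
b = -4 (b = -3 + (-3 + 2) = -3 - 1 = -4)
M = 11 (M = (6 + 6) - 1 = 12 - 1 = 11)
E(F, g) = -⅘ (E(F, g) = (⅕)*(-4) = -⅘)
(98*((14 + 33)/(5 + 31)))*E(5 + 6, M) = (98*((14 + 33)/(5 + 31)))*(-⅘) = (98*(47/36))*(-⅘) = (2303/18)*(-⅘) = -4606/45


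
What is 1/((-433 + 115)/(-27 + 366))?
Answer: -113/106 ≈ -1.0660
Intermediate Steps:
1/((-433 + 115)/(-27 + 366)) = 1/(-318/339) = 1/(-318*1/339) = 1/(-106/113) = -113/106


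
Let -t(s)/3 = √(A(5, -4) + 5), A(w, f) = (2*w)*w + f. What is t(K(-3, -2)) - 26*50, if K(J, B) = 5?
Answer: -1300 - 3*√51 ≈ -1321.4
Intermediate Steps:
A(w, f) = f + 2*w² (A(w, f) = 2*w² + f = f + 2*w²)
t(s) = -3*√51 (t(s) = -3*√((-4 + 2*5²) + 5) = -3*√((-4 + 2*25) + 5) = -3*√((-4 + 50) + 5) = -3*√(46 + 5) = -3*√51)
t(K(-3, -2)) - 26*50 = -3*√51 - 26*50 = -3*√51 - 1300 = -1300 - 3*√51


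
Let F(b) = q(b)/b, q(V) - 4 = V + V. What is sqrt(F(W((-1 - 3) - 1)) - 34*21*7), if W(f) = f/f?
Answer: 8*I*sqrt(78) ≈ 70.654*I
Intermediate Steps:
W(f) = 1
q(V) = 4 + 2*V (q(V) = 4 + (V + V) = 4 + 2*V)
F(b) = (4 + 2*b)/b
sqrt(F(W((-1 - 3) - 1)) - 34*21*7) = sqrt((2 + 4/1) - 34*21*7) = sqrt((2 + 4*1) - 714*7) = sqrt((2 + 4) - 4998) = sqrt(6 - 4998) = sqrt(-4992) = 8*I*sqrt(78)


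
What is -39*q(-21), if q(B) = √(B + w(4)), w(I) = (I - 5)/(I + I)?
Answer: -507*I*√2/4 ≈ -179.25*I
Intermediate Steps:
w(I) = (-5 + I)/(2*I) (w(I) = (-5 + I)/((2*I)) = (-5 + I)*(1/(2*I)) = (-5 + I)/(2*I))
q(B) = √(-⅛ + B) (q(B) = √(B + (½)*(-5 + 4)/4) = √(B + (½)*(¼)*(-1)) = √(B - ⅛) = √(-⅛ + B))
-39*q(-21) = -39*√(-2 + 16*(-21))/4 = -39*√(-2 - 336)/4 = -39*√(-338)/4 = -39*13*I*√2/4 = -507*I*√2/4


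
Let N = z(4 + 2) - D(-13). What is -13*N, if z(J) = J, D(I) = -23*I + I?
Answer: 3640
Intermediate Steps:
D(I) = -22*I
N = -280 (N = (4 + 2) - (-22)*(-13) = 6 - 1*286 = 6 - 286 = -280)
-13*N = -13*(-280) = 3640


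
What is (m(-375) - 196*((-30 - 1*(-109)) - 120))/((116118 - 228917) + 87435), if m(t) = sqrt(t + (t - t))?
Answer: -2009/6341 - 5*I*sqrt(15)/25364 ≈ -0.31683 - 0.00076348*I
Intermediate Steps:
m(t) = sqrt(t) (m(t) = sqrt(t + 0) = sqrt(t))
(m(-375) - 196*((-30 - 1*(-109)) - 120))/((116118 - 228917) + 87435) = (sqrt(-375) - 196*((-30 - 1*(-109)) - 120))/((116118 - 228917) + 87435) = (5*I*sqrt(15) - 196*((-30 + 109) - 120))/(-112799 + 87435) = (5*I*sqrt(15) - 196*(79 - 120))/(-25364) = (5*I*sqrt(15) - 196*(-41))*(-1/25364) = (5*I*sqrt(15) + 8036)*(-1/25364) = (8036 + 5*I*sqrt(15))*(-1/25364) = -2009/6341 - 5*I*sqrt(15)/25364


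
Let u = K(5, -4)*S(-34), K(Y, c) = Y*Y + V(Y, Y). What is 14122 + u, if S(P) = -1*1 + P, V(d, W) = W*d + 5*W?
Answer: 11497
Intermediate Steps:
V(d, W) = 5*W + W*d
K(Y, c) = Y**2 + Y*(5 + Y) (K(Y, c) = Y*Y + Y*(5 + Y) = Y**2 + Y*(5 + Y))
S(P) = -1 + P
u = -2625 (u = (5*(5 + 2*5))*(-1 - 34) = (5*(5 + 10))*(-35) = (5*15)*(-35) = 75*(-35) = -2625)
14122 + u = 14122 - 2625 = 11497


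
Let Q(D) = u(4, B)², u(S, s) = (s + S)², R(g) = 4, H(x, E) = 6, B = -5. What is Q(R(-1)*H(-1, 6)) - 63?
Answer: -62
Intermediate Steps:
u(S, s) = (S + s)²
Q(D) = 1 (Q(D) = ((4 - 5)²)² = ((-1)²)² = 1² = 1)
Q(R(-1)*H(-1, 6)) - 63 = 1 - 63 = -62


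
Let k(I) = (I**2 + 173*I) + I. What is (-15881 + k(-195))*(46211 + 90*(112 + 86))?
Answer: -754669366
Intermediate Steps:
k(I) = I**2 + 174*I
(-15881 + k(-195))*(46211 + 90*(112 + 86)) = (-15881 - 195*(174 - 195))*(46211 + 90*(112 + 86)) = (-15881 - 195*(-21))*(46211 + 90*198) = (-15881 + 4095)*(46211 + 17820) = -11786*64031 = -754669366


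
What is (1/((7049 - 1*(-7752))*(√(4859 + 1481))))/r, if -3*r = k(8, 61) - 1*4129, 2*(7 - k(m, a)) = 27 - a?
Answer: 3*√1585/192603192850 ≈ 6.2012e-10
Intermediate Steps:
k(m, a) = -13/2 + a/2 (k(m, a) = 7 - (27 - a)/2 = 7 + (-27/2 + a/2) = -13/2 + a/2)
r = 4105/3 (r = -((-13/2 + (½)*61) - 1*4129)/3 = -((-13/2 + 61/2) - 4129)/3 = -(24 - 4129)/3 = -⅓*(-4105) = 4105/3 ≈ 1368.3)
(1/((7049 - 1*(-7752))*(√(4859 + 1481))))/r = (1/((7049 - 1*(-7752))*(√(4859 + 1481))))/(4105/3) = (1/((7049 + 7752)*(√6340)))*(3/4105) = (1/(14801*((2*√1585))))*(3/4105) = ((√1585/3170)/14801)*(3/4105) = (√1585/46919170)*(3/4105) = 3*√1585/192603192850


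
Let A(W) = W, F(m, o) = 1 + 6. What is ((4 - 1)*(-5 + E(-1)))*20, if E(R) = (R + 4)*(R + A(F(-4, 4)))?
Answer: 780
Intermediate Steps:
F(m, o) = 7
E(R) = (4 + R)*(7 + R) (E(R) = (R + 4)*(R + 7) = (4 + R)*(7 + R))
((4 - 1)*(-5 + E(-1)))*20 = ((4 - 1)*(-5 + (28 + (-1)**2 + 11*(-1))))*20 = (3*(-5 + (28 + 1 - 11)))*20 = (3*(-5 + 18))*20 = (3*13)*20 = 39*20 = 780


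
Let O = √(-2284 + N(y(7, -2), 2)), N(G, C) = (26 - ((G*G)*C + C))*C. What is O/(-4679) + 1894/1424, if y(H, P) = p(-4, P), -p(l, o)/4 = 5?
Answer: 947/712 - 2*I*√959/4679 ≈ 1.3301 - 0.013237*I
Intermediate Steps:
p(l, o) = -20 (p(l, o) = -4*5 = -20)
y(H, P) = -20
N(G, C) = C*(26 - C - C*G²) (N(G, C) = (26 - (G²*C + C))*C = (26 - (C*G² + C))*C = (26 - (C + C*G²))*C = (26 + (-C - C*G²))*C = (26 - C - C*G²)*C = C*(26 - C - C*G²))
O = 2*I*√959 (O = √(-2284 + 2*(26 - 1*2 - 1*2*(-20)²)) = √(-2284 + 2*(26 - 2 - 1*2*400)) = √(-2284 + 2*(26 - 2 - 800)) = √(-2284 + 2*(-776)) = √(-2284 - 1552) = √(-3836) = 2*I*√959 ≈ 61.935*I)
O/(-4679) + 1894/1424 = (2*I*√959)/(-4679) + 1894/1424 = (2*I*√959)*(-1/4679) + 1894*(1/1424) = -2*I*√959/4679 + 947/712 = 947/712 - 2*I*√959/4679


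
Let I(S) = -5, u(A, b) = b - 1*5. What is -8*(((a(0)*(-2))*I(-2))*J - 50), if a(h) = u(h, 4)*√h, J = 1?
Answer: 400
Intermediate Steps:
u(A, b) = -5 + b (u(A, b) = b - 5 = -5 + b)
a(h) = -√h (a(h) = (-5 + 4)*√h = -√h)
-8*(((a(0)*(-2))*I(-2))*J - 50) = -8*(((-√0*(-2))*(-5))*1 - 50) = -8*(((-1*0*(-2))*(-5))*1 - 50) = -8*(((0*(-2))*(-5))*1 - 50) = -8*((0*(-5))*1 - 50) = -8*(0*1 - 50) = -8*(0 - 50) = -8*(-50) = 400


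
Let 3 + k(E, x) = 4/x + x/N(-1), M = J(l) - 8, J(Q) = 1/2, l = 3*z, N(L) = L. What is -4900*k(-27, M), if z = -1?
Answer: -58310/3 ≈ -19437.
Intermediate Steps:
l = -3 (l = 3*(-1) = -3)
J(Q) = 1/2
M = -15/2 (M = 1/2 - 8 = -15/2 ≈ -7.5000)
k(E, x) = -3 - x + 4/x (k(E, x) = -3 + (4/x + x/(-1)) = -3 + (4/x + x*(-1)) = -3 + (4/x - x) = -3 + (-x + 4/x) = -3 - x + 4/x)
-4900*k(-27, M) = -4900*(-3 - 1*(-15/2) + 4/(-15/2)) = -4900*(-3 + 15/2 + 4*(-2/15)) = -4900*(-3 + 15/2 - 8/15) = -4900*119/30 = -58310/3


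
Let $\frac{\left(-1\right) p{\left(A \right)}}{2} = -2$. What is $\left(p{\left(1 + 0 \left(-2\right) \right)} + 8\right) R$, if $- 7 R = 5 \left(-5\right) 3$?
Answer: $\frac{900}{7} \approx 128.57$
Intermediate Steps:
$R = \frac{75}{7}$ ($R = - \frac{5 \left(-5\right) 3}{7} = - \frac{\left(-25\right) 3}{7} = \left(- \frac{1}{7}\right) \left(-75\right) = \frac{75}{7} \approx 10.714$)
$p{\left(A \right)} = 4$ ($p{\left(A \right)} = \left(-2\right) \left(-2\right) = 4$)
$\left(p{\left(1 + 0 \left(-2\right) \right)} + 8\right) R = \left(4 + 8\right) \frac{75}{7} = 12 \cdot \frac{75}{7} = \frac{900}{7}$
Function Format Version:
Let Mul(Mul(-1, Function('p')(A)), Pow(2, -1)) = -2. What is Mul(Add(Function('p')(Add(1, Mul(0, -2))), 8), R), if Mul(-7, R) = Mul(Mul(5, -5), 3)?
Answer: Rational(900, 7) ≈ 128.57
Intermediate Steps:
R = Rational(75, 7) (R = Mul(Rational(-1, 7), Mul(Mul(5, -5), 3)) = Mul(Rational(-1, 7), Mul(-25, 3)) = Mul(Rational(-1, 7), -75) = Rational(75, 7) ≈ 10.714)
Function('p')(A) = 4 (Function('p')(A) = Mul(-2, -2) = 4)
Mul(Add(Function('p')(Add(1, Mul(0, -2))), 8), R) = Mul(Add(4, 8), Rational(75, 7)) = Mul(12, Rational(75, 7)) = Rational(900, 7)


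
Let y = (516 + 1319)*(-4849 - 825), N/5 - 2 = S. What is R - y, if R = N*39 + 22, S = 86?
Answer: 10428972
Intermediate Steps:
N = 440 (N = 10 + 5*86 = 10 + 430 = 440)
R = 17182 (R = 440*39 + 22 = 17160 + 22 = 17182)
y = -10411790 (y = 1835*(-5674) = -10411790)
R - y = 17182 - 1*(-10411790) = 17182 + 10411790 = 10428972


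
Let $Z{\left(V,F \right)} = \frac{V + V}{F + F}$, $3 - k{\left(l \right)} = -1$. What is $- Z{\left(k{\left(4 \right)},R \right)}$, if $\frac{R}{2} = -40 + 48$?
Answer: $- \frac{1}{4} \approx -0.25$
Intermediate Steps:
$k{\left(l \right)} = 4$ ($k{\left(l \right)} = 3 - -1 = 3 + 1 = 4$)
$R = 16$ ($R = 2 \left(-40 + 48\right) = 2 \cdot 8 = 16$)
$Z{\left(V,F \right)} = \frac{V}{F}$ ($Z{\left(V,F \right)} = \frac{2 V}{2 F} = 2 V \frac{1}{2 F} = \frac{V}{F}$)
$- Z{\left(k{\left(4 \right)},R \right)} = - \frac{4}{16} = \left(-1\right) \frac{1}{4} = - \frac{1}{4}$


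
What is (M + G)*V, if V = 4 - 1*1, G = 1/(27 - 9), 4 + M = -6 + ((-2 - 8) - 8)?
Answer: -503/6 ≈ -83.833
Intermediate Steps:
M = -28 (M = -4 + (-6 + ((-2 - 8) - 8)) = -4 + (-6 + (-10 - 8)) = -4 + (-6 - 18) = -4 - 24 = -28)
G = 1/18 ≈ 0.055556
V = 3 (V = 4 - 1 = 3)
(M + G)*V = (-28 + 1/18)*3 = -503/18*3 = -503/6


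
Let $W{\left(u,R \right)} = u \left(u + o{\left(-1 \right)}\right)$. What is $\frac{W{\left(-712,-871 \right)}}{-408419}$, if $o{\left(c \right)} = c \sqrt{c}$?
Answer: $- \frac{506944}{408419} - \frac{712 i}{408419} \approx -1.2412 - 0.0017433 i$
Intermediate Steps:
$o{\left(c \right)} = c^{\frac{3}{2}}$
$W{\left(u,R \right)} = u \left(u - i\right)$ ($W{\left(u,R \right)} = u \left(u + \left(-1\right)^{\frac{3}{2}}\right) = u \left(u - i\right)$)
$\frac{W{\left(-712,-871 \right)}}{-408419} = \frac{\left(-712\right) \left(-712 - i\right)}{-408419} = \left(506944 + 712 i\right) \left(- \frac{1}{408419}\right) = - \frac{506944}{408419} - \frac{712 i}{408419}$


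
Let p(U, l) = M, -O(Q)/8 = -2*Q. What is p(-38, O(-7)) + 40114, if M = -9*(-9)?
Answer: 40195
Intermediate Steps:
O(Q) = 16*Q (O(Q) = -(-16)*Q = 16*Q)
M = 81
p(U, l) = 81
p(-38, O(-7)) + 40114 = 81 + 40114 = 40195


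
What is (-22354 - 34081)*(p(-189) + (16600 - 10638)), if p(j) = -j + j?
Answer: -336465470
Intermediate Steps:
p(j) = 0
(-22354 - 34081)*(p(-189) + (16600 - 10638)) = (-22354 - 34081)*(0 + (16600 - 10638)) = -56435*(0 + 5962) = -56435*5962 = -336465470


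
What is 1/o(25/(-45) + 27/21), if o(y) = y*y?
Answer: 3969/2116 ≈ 1.8757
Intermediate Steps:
o(y) = y²
1/o(25/(-45) + 27/21) = 1/((25/(-45) + 27/21)²) = 1/((25*(-1/45) + 27*(1/21))²) = 1/((-5/9 + 9/7)²) = 1/((46/63)²) = 1/(2116/3969) = 3969/2116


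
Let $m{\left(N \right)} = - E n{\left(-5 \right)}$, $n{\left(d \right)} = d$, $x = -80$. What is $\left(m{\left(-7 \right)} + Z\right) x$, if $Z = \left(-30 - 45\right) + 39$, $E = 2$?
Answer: $2080$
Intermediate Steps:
$Z = -36$ ($Z = -75 + 39 = -36$)
$m{\left(N \right)} = 10$ ($m{\left(N \right)} = \left(-1\right) 2 \left(-5\right) = \left(-2\right) \left(-5\right) = 10$)
$\left(m{\left(-7 \right)} + Z\right) x = \left(10 - 36\right) \left(-80\right) = \left(-26\right) \left(-80\right) = 2080$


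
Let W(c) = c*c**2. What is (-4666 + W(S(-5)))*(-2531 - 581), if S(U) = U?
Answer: 14909592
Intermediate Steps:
W(c) = c**3
(-4666 + W(S(-5)))*(-2531 - 581) = (-4666 + (-5)**3)*(-2531 - 581) = (-4666 - 125)*(-3112) = -4791*(-3112) = 14909592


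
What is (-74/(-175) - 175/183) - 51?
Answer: -1650358/32025 ≈ -51.533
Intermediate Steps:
(-74/(-175) - 175/183) - 51 = (-74*(-1/175) - 175*1/183) - 51 = (74/175 - 175/183) - 51 = -17083/32025 - 51 = -1650358/32025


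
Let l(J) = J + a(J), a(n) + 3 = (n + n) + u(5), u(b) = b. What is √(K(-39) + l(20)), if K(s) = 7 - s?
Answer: 6*√3 ≈ 10.392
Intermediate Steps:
a(n) = 2 + 2*n (a(n) = -3 + ((n + n) + 5) = -3 + (2*n + 5) = -3 + (5 + 2*n) = 2 + 2*n)
l(J) = 2 + 3*J (l(J) = J + (2 + 2*J) = 2 + 3*J)
√(K(-39) + l(20)) = √((7 - 1*(-39)) + (2 + 3*20)) = √((7 + 39) + (2 + 60)) = √(46 + 62) = √108 = 6*√3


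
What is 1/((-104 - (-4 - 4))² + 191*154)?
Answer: 1/38630 ≈ 2.5887e-5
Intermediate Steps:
1/((-104 - (-4 - 4))² + 191*154) = 1/((-104 - 1*(-8))² + 29414) = 1/((-104 + 8)² + 29414) = 1/((-96)² + 29414) = 1/(9216 + 29414) = 1/38630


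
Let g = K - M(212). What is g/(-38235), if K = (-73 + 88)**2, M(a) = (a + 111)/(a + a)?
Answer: -95077/16211640 ≈ -0.0058647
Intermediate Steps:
M(a) = (111 + a)/(2*a) (M(a) = (111 + a)/((2*a)) = (111 + a)*(1/(2*a)) = (111 + a)/(2*a))
K = 225 (K = 15**2 = 225)
g = 95077/424 (g = 225 - (111 + 212)/(2*212) = 225 - 323/(2*212) = 225 - 1*323/424 = 225 - 323/424 = 95077/424 ≈ 224.24)
g/(-38235) = (95077/424)/(-38235) = (95077/424)*(-1/38235) = -95077/16211640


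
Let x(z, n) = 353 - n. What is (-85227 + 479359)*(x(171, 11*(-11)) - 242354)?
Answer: -95332648160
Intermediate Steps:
(-85227 + 479359)*(x(171, 11*(-11)) - 242354) = (-85227 + 479359)*((353 - 11*(-11)) - 242354) = 394132*((353 - 1*(-121)) - 242354) = 394132*((353 + 121) - 242354) = 394132*(474 - 242354) = 394132*(-241880) = -95332648160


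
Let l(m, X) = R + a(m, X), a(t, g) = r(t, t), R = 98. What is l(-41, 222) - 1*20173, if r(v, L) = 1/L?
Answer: -823076/41 ≈ -20075.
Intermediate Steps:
a(t, g) = 1/t
l(m, X) = 98 + 1/m
l(-41, 222) - 1*20173 = (98 + 1/(-41)) - 1*20173 = (98 - 1/41) - 20173 = 4017/41 - 20173 = -823076/41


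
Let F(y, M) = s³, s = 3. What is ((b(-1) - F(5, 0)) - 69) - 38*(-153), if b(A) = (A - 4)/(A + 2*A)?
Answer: 17159/3 ≈ 5719.7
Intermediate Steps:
F(y, M) = 27 (F(y, M) = 3³ = 27)
b(A) = (-4 + A)/(3*A) (b(A) = (-4 + A)/((3*A)) = (-4 + A)*(1/(3*A)) = (-4 + A)/(3*A))
((b(-1) - F(5, 0)) - 69) - 38*(-153) = (((⅓)*(-4 - 1)/(-1) - 1*27) - 69) - 38*(-153) = (((⅓)*(-1)*(-5) - 27) - 69) + 5814 = ((5/3 - 27) - 69) + 5814 = (-76/3 - 69) + 5814 = -283/3 + 5814 = 17159/3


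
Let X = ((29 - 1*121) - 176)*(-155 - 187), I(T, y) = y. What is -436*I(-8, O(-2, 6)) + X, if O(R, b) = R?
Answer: 92528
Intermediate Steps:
X = 91656 (X = ((29 - 121) - 176)*(-342) = (-92 - 176)*(-342) = -268*(-342) = 91656)
-436*I(-8, O(-2, 6)) + X = -436*(-2) + 91656 = 872 + 91656 = 92528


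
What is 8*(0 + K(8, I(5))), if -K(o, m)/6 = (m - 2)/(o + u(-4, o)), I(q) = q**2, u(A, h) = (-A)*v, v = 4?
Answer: -46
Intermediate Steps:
u(A, h) = -4*A (u(A, h) = -A*4 = -4*A)
K(o, m) = -6*(-2 + m)/(16 + o) (K(o, m) = -6*(m - 2)/(o - 4*(-4)) = -6*(-2 + m)/(o + 16) = -6*(-2 + m)/(16 + o))
8*(0 + K(8, I(5))) = 8*(0 + 6*(2 - 1*5**2)/(16 + 8)) = 8*(0 + 6*(2 - 1*25)/24) = 8*(0 + 6*(1/24)*(2 - 25)) = 8*(0 + 6*(1/24)*(-23)) = 8*(0 - 23/4) = 8*(-23/4) = -46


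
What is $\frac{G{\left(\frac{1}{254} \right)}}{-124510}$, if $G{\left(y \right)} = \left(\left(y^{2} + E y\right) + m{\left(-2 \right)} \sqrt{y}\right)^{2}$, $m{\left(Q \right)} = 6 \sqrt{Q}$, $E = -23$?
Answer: $\frac{1145751327}{518249748014560} + \frac{17523 i \sqrt{127}}{255044167330} \approx 2.2108 \cdot 10^{-6} + 7.7427 \cdot 10^{-7} i$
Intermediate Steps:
$G{\left(y \right)} = \left(y^{2} - 23 y + 6 i \sqrt{2} \sqrt{y}\right)^{2}$ ($G{\left(y \right)} = \left(\left(y^{2} - 23 y\right) + 6 \sqrt{-2} \sqrt{y}\right)^{2} = \left(\left(y^{2} - 23 y\right) + 6 i \sqrt{2} \sqrt{y}\right)^{2} = \left(y^{2} - 23 y + 6 i \sqrt{2} \sqrt{y}\right)^{2}$)
$\frac{G{\left(\frac{1}{254} \right)}}{-124510} = \frac{\left(\left(\frac{1}{254}\right)^{2} - \frac{23}{254} + 6 i \sqrt{2} \sqrt{\frac{1}{254}}\right)^{2}}{-124510} = \left(\left(\frac{1}{254}\right)^{2} - \frac{23}{254} + \frac{6 i \sqrt{2}}{\sqrt{254}}\right)^{2} \left(- \frac{1}{124510}\right) = \left(\frac{1}{64516} - \frac{23}{254} + 6 i \sqrt{2} \frac{\sqrt{254}}{254}\right)^{2} \left(- \frac{1}{124510}\right) = \left(\frac{1}{64516} - \frac{23}{254} + \frac{6 i \sqrt{127}}{127}\right)^{2} \left(- \frac{1}{124510}\right) = \left(- \frac{5841}{64516} + \frac{6 i \sqrt{127}}{127}\right)^{2} \left(- \frac{1}{124510}\right) = - \frac{\left(- \frac{5841}{64516} + \frac{6 i \sqrt{127}}{127}\right)^{2}}{124510}$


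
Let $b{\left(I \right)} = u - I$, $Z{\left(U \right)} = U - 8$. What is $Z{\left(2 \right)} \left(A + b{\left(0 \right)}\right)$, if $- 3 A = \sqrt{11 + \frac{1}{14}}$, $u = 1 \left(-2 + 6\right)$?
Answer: $-24 + \frac{\sqrt{2170}}{7} \approx -17.345$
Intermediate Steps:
$Z{\left(U \right)} = -8 + U$ ($Z{\left(U \right)} = U - 8 = -8 + U$)
$u = 4$ ($u = 1 \cdot 4 = 4$)
$A = - \frac{\sqrt{2170}}{42}$ ($A = - \frac{\sqrt{11 + \frac{1}{14}}}{3} = - \frac{\sqrt{\frac{155}{14}}}{3} = - \frac{\frac{1}{14} \sqrt{2170}}{3} = - \frac{\sqrt{2170}}{42} \approx -1.1091$)
$b{\left(I \right)} = 4 - I$
$Z{\left(2 \right)} \left(A + b{\left(0 \right)}\right) = \left(-8 + 2\right) \left(- \frac{\sqrt{2170}}{42} + \left(4 - 0\right)\right) = - 6 \left(- \frac{\sqrt{2170}}{42} + \left(4 + 0\right)\right) = - 6 \left(- \frac{\sqrt{2170}}{42} + 4\right) = - 6 \left(4 - \frac{\sqrt{2170}}{42}\right) = -24 + \frac{\sqrt{2170}}{7}$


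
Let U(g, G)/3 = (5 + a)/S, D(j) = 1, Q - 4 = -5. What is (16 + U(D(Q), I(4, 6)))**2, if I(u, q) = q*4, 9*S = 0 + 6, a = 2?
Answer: 9025/4 ≈ 2256.3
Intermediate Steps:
Q = -1 (Q = 4 - 5 = -1)
S = 2/3 (S = (0 + 6)/9 = (1/9)*6 = 2/3 ≈ 0.66667)
I(u, q) = 4*q
U(g, G) = 63/2 (U(g, G) = 3*((5 + 2)/(2/3)) = 3*(7*(3/2)) = 3*(21/2) = 63/2)
(16 + U(D(Q), I(4, 6)))**2 = (16 + 63/2)**2 = (95/2)**2 = 9025/4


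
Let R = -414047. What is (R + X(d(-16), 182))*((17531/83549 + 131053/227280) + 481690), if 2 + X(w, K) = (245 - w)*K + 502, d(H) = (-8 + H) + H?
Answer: -1102733208146235353543/6329672240 ≈ -1.7422e+11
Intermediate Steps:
d(H) = -8 + 2*H
X(w, K) = 500 + K*(245 - w) (X(w, K) = -2 + ((245 - w)*K + 502) = -2 + (K*(245 - w) + 502) = -2 + (502 + K*(245 - w)) = 500 + K*(245 - w))
(R + X(d(-16), 182))*((17531/83549 + 131053/227280) + 481690) = (-414047 + (500 + 245*182 - 1*182*(-8 + 2*(-16))))*((17531/83549 + 131053/227280) + 481690) = (-414047 + (500 + 44590 - 1*182*(-8 - 32)))*((17531*(1/83549) + 131053*(1/227280)) + 481690) = (-414047 + (500 + 44590 - 1*182*(-40)))*((17531/83549 + 131053/227280) + 481690) = (-414047 + (500 + 44590 + 7280))*(14933792777/18989016720 + 481690) = (-414047 + 52370)*(9146834397649577/18989016720) = -361677*9146834397649577/18989016720 = -1102733208146235353543/6329672240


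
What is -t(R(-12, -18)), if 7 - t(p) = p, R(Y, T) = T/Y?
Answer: -11/2 ≈ -5.5000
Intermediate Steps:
t(p) = 7 - p
-t(R(-12, -18)) = -(7 - (-18)/(-12)) = -(7 - (-18)*(-1)/12) = -(7 - 1*3/2) = -(7 - 3/2) = -1*11/2 = -11/2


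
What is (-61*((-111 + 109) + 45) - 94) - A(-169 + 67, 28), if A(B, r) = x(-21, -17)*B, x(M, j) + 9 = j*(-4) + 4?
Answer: 3709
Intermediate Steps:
x(M, j) = -5 - 4*j (x(M, j) = -9 + (j*(-4) + 4) = -9 + (-4*j + 4) = -9 + (4 - 4*j) = -5 - 4*j)
A(B, r) = 63*B (A(B, r) = (-5 - 4*(-17))*B = (-5 + 68)*B = 63*B)
(-61*((-111 + 109) + 45) - 94) - A(-169 + 67, 28) = (-61*((-111 + 109) + 45) - 94) - 63*(-169 + 67) = (-61*(-2 + 45) - 94) - 63*(-102) = (-61*43 - 94) - 1*(-6426) = (-2623 - 94) + 6426 = -2717 + 6426 = 3709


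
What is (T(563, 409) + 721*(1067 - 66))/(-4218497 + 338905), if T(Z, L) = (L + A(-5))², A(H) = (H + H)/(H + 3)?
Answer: -893117/3879592 ≈ -0.23021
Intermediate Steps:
A(H) = 2*H/(3 + H) (A(H) = (2*H)/(3 + H) = 2*H/(3 + H))
T(Z, L) = (5 + L)² (T(Z, L) = (L + 2*(-5)/(3 - 5))² = (L + 2*(-5)/(-2))² = (L + 2*(-5)*(-½))² = (L + 5)² = (5 + L)²)
(T(563, 409) + 721*(1067 - 66))/(-4218497 + 338905) = ((5 + 409)² + 721*(1067 - 66))/(-4218497 + 338905) = (414² + 721*1001)/(-3879592) = (171396 + 721721)*(-1/3879592) = 893117*(-1/3879592) = -893117/3879592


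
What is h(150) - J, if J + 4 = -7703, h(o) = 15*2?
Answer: 7737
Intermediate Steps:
h(o) = 30
J = -7707 (J = -4 - 7703 = -7707)
h(150) - J = 30 - 1*(-7707) = 30 + 7707 = 7737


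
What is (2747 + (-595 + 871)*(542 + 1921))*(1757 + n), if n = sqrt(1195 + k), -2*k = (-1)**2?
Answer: 1199213995 + 682535*sqrt(4778)/2 ≈ 1.2228e+9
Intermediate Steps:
k = -1/2 (k = -1/2*(-1)**2 = -1/2*1 = -1/2 ≈ -0.50000)
n = sqrt(4778)/2 (n = sqrt(1195 - 1/2) = sqrt(2389/2) = sqrt(4778)/2 ≈ 34.562)
(2747 + (-595 + 871)*(542 + 1921))*(1757 + n) = (2747 + (-595 + 871)*(542 + 1921))*(1757 + sqrt(4778)/2) = (2747 + 276*2463)*(1757 + sqrt(4778)/2) = (2747 + 679788)*(1757 + sqrt(4778)/2) = 682535*(1757 + sqrt(4778)/2) = 1199213995 + 682535*sqrt(4778)/2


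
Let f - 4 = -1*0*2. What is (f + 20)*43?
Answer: 1032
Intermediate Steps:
f = 4 (f = 4 - 1*0*2 = 4 + 0*2 = 4 + 0 = 4)
(f + 20)*43 = (4 + 20)*43 = 24*43 = 1032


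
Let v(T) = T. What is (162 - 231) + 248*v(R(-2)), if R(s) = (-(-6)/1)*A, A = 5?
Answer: 7371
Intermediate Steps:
R(s) = 30 (R(s) = -(-6)/1*5 = -(-6)*5 = -2*(-3)*5 = 6*5 = 30)
(162 - 231) + 248*v(R(-2)) = (162 - 231) + 248*30 = -69 + 7440 = 7371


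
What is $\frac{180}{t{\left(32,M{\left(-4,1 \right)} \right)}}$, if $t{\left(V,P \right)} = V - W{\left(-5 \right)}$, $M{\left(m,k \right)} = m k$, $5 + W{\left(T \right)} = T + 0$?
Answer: $\frac{30}{7} \approx 4.2857$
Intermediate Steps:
$W{\left(T \right)} = -5 + T$ ($W{\left(T \right)} = -5 + \left(T + 0\right) = -5 + T$)
$M{\left(m,k \right)} = k m$
$t{\left(V,P \right)} = 10 + V$ ($t{\left(V,P \right)} = V - \left(-5 - 5\right) = V - -10 = V + 10 = 10 + V$)
$\frac{180}{t{\left(32,M{\left(-4,1 \right)} \right)}} = \frac{180}{10 + 32} = \frac{180}{42} = 180 \cdot \frac{1}{42} = \frac{30}{7}$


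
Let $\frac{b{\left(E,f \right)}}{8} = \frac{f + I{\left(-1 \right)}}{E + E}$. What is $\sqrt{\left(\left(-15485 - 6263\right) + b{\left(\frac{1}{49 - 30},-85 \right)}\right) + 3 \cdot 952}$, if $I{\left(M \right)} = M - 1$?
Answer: $4 i \sqrt{1594} \approx 159.7 i$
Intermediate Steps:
$I{\left(M \right)} = -1 + M$
$b{\left(E,f \right)} = \frac{4 \left(-2 + f\right)}{E}$ ($b{\left(E,f \right)} = 8 \frac{f - 2}{E + E} = 8 \frac{f - 2}{2 E} = 8 \left(-2 + f\right) \frac{1}{2 E} = 8 \frac{-2 + f}{2 E} = \frac{4 \left(-2 + f\right)}{E}$)
$\sqrt{\left(\left(-15485 - 6263\right) + b{\left(\frac{1}{49 - 30},-85 \right)}\right) + 3 \cdot 952} = \sqrt{\left(\left(-15485 - 6263\right) + \frac{4 \left(-2 - 85\right)}{\frac{1}{49 - 30}}\right) + 3 \cdot 952} = \sqrt{\left(-21748 + 4 \frac{1}{\frac{1}{19}} \left(-87\right)\right) + 2856} = \sqrt{\left(-21748 + 4 \cdot 19 \left(-87\right)\right) + 2856} = \sqrt{\left(-21748 - 6612\right) + 2856} = \sqrt{-28360 + 2856} = \sqrt{-25504} = 4 i \sqrt{1594}$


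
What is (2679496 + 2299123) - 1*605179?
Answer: 4373440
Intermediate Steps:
(2679496 + 2299123) - 1*605179 = 4978619 - 605179 = 4373440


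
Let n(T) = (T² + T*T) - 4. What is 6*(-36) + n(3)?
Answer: -202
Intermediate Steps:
n(T) = -4 + 2*T² (n(T) = (T² + T²) - 4 = 2*T² - 4 = -4 + 2*T²)
6*(-36) + n(3) = 6*(-36) + (-4 + 2*3²) = -216 + (-4 + 2*9) = -216 + (-4 + 18) = -216 + 14 = -202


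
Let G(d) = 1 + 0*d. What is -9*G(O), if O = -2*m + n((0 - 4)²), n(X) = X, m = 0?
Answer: -9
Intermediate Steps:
O = 16 (O = -2*0 + (0 - 4)² = 0 + (-4)² = 0 + 16 = 16)
G(d) = 1 (G(d) = 1 + 0 = 1)
-9*G(O) = -9*1 = -9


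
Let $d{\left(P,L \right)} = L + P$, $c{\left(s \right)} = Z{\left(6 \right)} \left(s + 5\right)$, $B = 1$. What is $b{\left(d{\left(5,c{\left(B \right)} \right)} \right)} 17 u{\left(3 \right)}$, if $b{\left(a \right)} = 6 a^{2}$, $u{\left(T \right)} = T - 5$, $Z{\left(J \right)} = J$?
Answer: $-342924$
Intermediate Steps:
$c{\left(s \right)} = 30 + 6 s$ ($c{\left(s \right)} = 6 \left(s + 5\right) = 6 \left(5 + s\right) = 30 + 6 s$)
$u{\left(T \right)} = -5 + T$
$b{\left(d{\left(5,c{\left(B \right)} \right)} \right)} 17 u{\left(3 \right)} = 6 \left(\left(30 + 6 \cdot 1\right) + 5\right)^{2} \cdot 17 \left(-5 + 3\right) = 6 \left(\left(30 + 6\right) + 5\right)^{2} \cdot 17 \left(-2\right) = 6 \left(36 + 5\right)^{2} \cdot 17 \left(-2\right) = 6 \cdot 41^{2} \cdot 17 \left(-2\right) = 6 \cdot 1681 \cdot 17 \left(-2\right) = 10086 \cdot 17 \left(-2\right) = 171462 \left(-2\right) = -342924$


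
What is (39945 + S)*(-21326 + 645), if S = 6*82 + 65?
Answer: -837621862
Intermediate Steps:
S = 557 (S = 492 + 65 = 557)
(39945 + S)*(-21326 + 645) = (39945 + 557)*(-21326 + 645) = 40502*(-20681) = -837621862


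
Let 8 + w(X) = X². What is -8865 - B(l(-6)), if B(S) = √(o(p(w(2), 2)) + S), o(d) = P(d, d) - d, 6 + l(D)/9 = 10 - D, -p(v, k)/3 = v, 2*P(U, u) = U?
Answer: -8865 - 2*√21 ≈ -8874.2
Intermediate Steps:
P(U, u) = U/2
w(X) = -8 + X²
p(v, k) = -3*v
l(D) = 36 - 9*D (l(D) = -54 + 9*(10 - D) = -54 + (90 - 9*D) = 36 - 9*D)
o(d) = -d/2 (o(d) = d/2 - d = -d/2)
B(S) = √(-6 + S) (B(S) = √(-(-3)*(-8 + 2²)/2 + S) = √(-(-3)*(-8 + 4)/2 + S) = √(-(-3)*(-4)/2 + S) = √(-½*12 + S) = √(-6 + S))
-8865 - B(l(-6)) = -8865 - √(-6 + (36 - 9*(-6))) = -8865 - √(-6 + (36 + 54)) = -8865 - √(-6 + 90) = -8865 - √84 = -8865 - 2*√21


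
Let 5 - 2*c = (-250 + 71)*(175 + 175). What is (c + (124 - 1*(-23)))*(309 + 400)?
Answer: 44630841/2 ≈ 2.2315e+7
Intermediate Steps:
c = 62655/2 (c = 5/2 - (-250 + 71)*(175 + 175)/2 = 5/2 - (-179)*350/2 = 5/2 - ½*(-62650) = 5/2 + 31325 = 62655/2 ≈ 31328.)
(c + (124 - 1*(-23)))*(309 + 400) = (62655/2 + (124 - 1*(-23)))*(309 + 400) = (62655/2 + (124 + 23))*709 = (62655/2 + 147)*709 = (62949/2)*709 = 44630841/2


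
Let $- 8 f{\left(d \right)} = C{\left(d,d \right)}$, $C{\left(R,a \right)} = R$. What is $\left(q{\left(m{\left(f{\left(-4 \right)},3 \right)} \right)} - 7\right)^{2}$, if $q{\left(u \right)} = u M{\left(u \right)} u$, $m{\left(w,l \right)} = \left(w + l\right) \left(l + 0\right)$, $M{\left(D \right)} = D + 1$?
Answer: $\frac{101747569}{64} \approx 1.5898 \cdot 10^{6}$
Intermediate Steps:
$M{\left(D \right)} = 1 + D$
$f{\left(d \right)} = - \frac{d}{8}$
$m{\left(w,l \right)} = l \left(l + w\right)$ ($m{\left(w,l \right)} = \left(l + w\right) l = l \left(l + w\right)$)
$q{\left(u \right)} = u^{2} \left(1 + u\right)$ ($q{\left(u \right)} = u \left(1 + u\right) u = u^{2} \left(1 + u\right)$)
$\left(q{\left(m{\left(f{\left(-4 \right)},3 \right)} \right)} - 7\right)^{2} = \left(\left(3 \left(3 - - \frac{1}{2}\right)\right)^{2} \left(1 + 3 \left(3 - - \frac{1}{2}\right)\right) - 7\right)^{2} = \left(\left(3 \left(3 + \frac{1}{2}\right)\right)^{2} \left(1 + 3 \left(3 + \frac{1}{2}\right)\right) - 7\right)^{2} = \left(\left(3 \cdot \frac{7}{2}\right)^{2} \left(1 + 3 \cdot \frac{7}{2}\right) - 7\right)^{2} = \left(\left(\frac{21}{2}\right)^{2} \left(1 + \frac{21}{2}\right) - 7\right)^{2} = \left(\frac{441}{4} \cdot \frac{23}{2} - 7\right)^{2} = \left(\frac{10143}{8} - 7\right)^{2} = \left(\frac{10087}{8}\right)^{2} = \frac{101747569}{64}$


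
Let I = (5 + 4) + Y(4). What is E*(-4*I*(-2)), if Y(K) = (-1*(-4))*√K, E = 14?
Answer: 1904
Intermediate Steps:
Y(K) = 4*√K
I = 17 (I = (5 + 4) + 4*√4 = 9 + 4*2 = 9 + 8 = 17)
E*(-4*I*(-2)) = 14*(-4*17*(-2)) = 14*(-68*(-2)) = 14*136 = 1904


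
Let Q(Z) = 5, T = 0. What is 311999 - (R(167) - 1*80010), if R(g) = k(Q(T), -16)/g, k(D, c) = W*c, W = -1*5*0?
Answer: 392009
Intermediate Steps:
W = 0 (W = -5*0 = 0)
k(D, c) = 0 (k(D, c) = 0*c = 0)
R(g) = 0 (R(g) = 0/g = 0)
311999 - (R(167) - 1*80010) = 311999 - (0 - 1*80010) = 311999 - (0 - 80010) = 311999 - 1*(-80010) = 311999 + 80010 = 392009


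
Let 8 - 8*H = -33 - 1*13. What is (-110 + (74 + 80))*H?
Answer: 297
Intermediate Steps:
H = 27/4 (H = 1 - (-33 - 1*13)/8 = 1 - (-33 - 13)/8 = 1 - 1/8*(-46) = 1 + 23/4 = 27/4 ≈ 6.7500)
(-110 + (74 + 80))*H = (-110 + (74 + 80))*(27/4) = (-110 + 154)*(27/4) = 44*(27/4) = 297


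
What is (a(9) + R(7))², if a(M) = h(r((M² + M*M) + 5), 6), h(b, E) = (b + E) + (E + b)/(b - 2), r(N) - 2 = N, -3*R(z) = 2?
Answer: 7720433956/251001 ≈ 30759.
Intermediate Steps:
R(z) = -⅔ (R(z) = -⅓*2 = -⅔)
r(N) = 2 + N
h(b, E) = E + b + (E + b)/(-2 + b) (h(b, E) = (E + b) + (E + b)/(-2 + b) = E + b + (E + b)/(-2 + b))
a(M) = (29 + (7 + 2*M²)² + 10*M²)/(5 + 2*M²) (a(M) = ((2 + ((M² + M*M) + 5))² - 1*6 - (2 + ((M² + M*M) + 5)) + 6*(2 + ((M² + M*M) + 5)))/(-2 + (2 + ((M² + M*M) + 5))) = ((2 + ((M² + M²) + 5))² - 6 - (2 + ((M² + M²) + 5)) + 6*(2 + ((M² + M²) + 5)))/(-2 + (2 + ((M² + M²) + 5))) = ((2 + (2*M² + 5))² - 6 - (2 + (2*M² + 5)) + 6*(2 + (2*M² + 5)))/(-2 + (2 + (2*M² + 5))) = ((2 + (5 + 2*M²))² - 6 - (2 + (5 + 2*M²)) + 6*(2 + (5 + 2*M²)))/(-2 + (2 + (5 + 2*M²))) = ((7 + 2*M²)² - 6 - (7 + 2*M²) + 6*(7 + 2*M²))/(-2 + (7 + 2*M²)) = ((7 + 2*M²)² - 6 + (-7 - 2*M²) + (42 + 12*M²))/(5 + 2*M²) = (29 + (7 + 2*M²)² + 10*M²)/(5 + 2*M²))
(a(9) + R(7))² = (2*(39 + 2*9⁴ + 19*9²)/(5 + 2*9²) - ⅔)² = (2*(39 + 2*6561 + 19*81)/(5 + 2*81) - ⅔)² = (2*(39 + 13122 + 1539)/(5 + 162) - ⅔)² = (2*14700/167 - ⅔)² = (2*(1/167)*14700 - ⅔)² = (29400/167 - ⅔)² = (87866/501)² = 7720433956/251001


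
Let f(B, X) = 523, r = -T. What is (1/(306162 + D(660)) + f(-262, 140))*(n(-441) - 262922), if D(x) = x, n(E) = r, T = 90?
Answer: -21102492577942/153411 ≈ -1.3756e+8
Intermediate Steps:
r = -90 (r = -1*90 = -90)
n(E) = -90
(1/(306162 + D(660)) + f(-262, 140))*(n(-441) - 262922) = (1/(306162 + 660) + 523)*(-90 - 262922) = (1/306822 + 523)*(-263012) = (160467907/306822)*(-263012) = -21102492577942/153411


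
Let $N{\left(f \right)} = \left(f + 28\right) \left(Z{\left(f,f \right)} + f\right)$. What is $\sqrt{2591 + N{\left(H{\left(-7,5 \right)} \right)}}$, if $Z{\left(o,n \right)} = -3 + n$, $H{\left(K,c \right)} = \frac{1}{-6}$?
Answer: $\frac{2 \sqrt{5621}}{3} \approx 49.982$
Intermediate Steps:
$H{\left(K,c \right)} = - \frac{1}{6}$
$N{\left(f \right)} = \left(-3 + 2 f\right) \left(28 + f\right)$ ($N{\left(f \right)} = \left(f + 28\right) \left(\left(-3 + f\right) + f\right) = \left(28 + f\right) \left(-3 + 2 f\right) = \left(-3 + 2 f\right) \left(28 + f\right)$)
$\sqrt{2591 + N{\left(H{\left(-7,5 \right)} \right)}} = \sqrt{2591 + \left(-84 + 2 \left(- \frac{1}{6}\right)^{2} + 53 \left(- \frac{1}{6}\right)\right)} = \sqrt{2591 - \frac{835}{9}} = \sqrt{\frac{22484}{9}} = \frac{2 \sqrt{5621}}{3}$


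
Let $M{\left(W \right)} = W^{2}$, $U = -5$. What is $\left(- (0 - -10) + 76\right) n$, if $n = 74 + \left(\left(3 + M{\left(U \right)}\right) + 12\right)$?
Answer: $7524$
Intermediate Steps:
$n = 114$ ($n = 74 + \left(\left(3 + \left(-5\right)^{2}\right) + 12\right) = 74 + \left(\left(3 + 25\right) + 12\right) = 74 + \left(28 + 12\right) = 74 + 40 = 114$)
$\left(- (0 - -10) + 76\right) n = \left(- (0 - -10) + 76\right) 114 = \left(- (0 + 10) + 76\right) 114 = \left(\left(-1\right) 10 + 76\right) 114 = \left(-10 + 76\right) 114 = 66 \cdot 114 = 7524$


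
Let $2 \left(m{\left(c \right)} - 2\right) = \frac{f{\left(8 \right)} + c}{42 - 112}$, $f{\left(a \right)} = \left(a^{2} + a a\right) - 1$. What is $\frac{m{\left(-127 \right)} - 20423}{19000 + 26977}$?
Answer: $- \frac{20421}{45977} \approx -0.44416$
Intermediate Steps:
$f{\left(a \right)} = -1 + 2 a^{2}$ ($f{\left(a \right)} = \left(a^{2} + a^{2}\right) - 1 = 2 a^{2} - 1 = -1 + 2 a^{2}$)
$m{\left(c \right)} = \frac{153}{140} - \frac{c}{140}$ ($m{\left(c \right)} = 2 + \frac{\left(\left(-1 + 2 \cdot 8^{2}\right) + c\right) \frac{1}{42 - 112}}{2} = 2 + \frac{\left(\left(-1 + 2 \cdot 64\right) + c\right) \frac{1}{-70}}{2} = 2 + \frac{\left(\left(-1 + 128\right) + c\right) \left(- \frac{1}{70}\right)}{2} = 2 + \frac{\left(127 + c\right) \left(- \frac{1}{70}\right)}{2} = 2 + \frac{- \frac{127}{70} - \frac{c}{70}}{2} = 2 - \left(\frac{127}{140} + \frac{c}{140}\right) = \frac{153}{140} - \frac{c}{140}$)
$\frac{m{\left(-127 \right)} - 20423}{19000 + 26977} = \frac{\left(\frac{153}{140} - - \frac{127}{140}\right) - 20423}{19000 + 26977} = \frac{\left(\frac{153}{140} + \frac{127}{140}\right) - 20423}{45977} = \left(2 - 20423\right) \frac{1}{45977} = \left(-20421\right) \frac{1}{45977} = - \frac{20421}{45977}$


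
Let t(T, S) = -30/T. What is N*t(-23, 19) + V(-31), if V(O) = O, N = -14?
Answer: -1133/23 ≈ -49.261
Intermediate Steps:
N*t(-23, 19) + V(-31) = -(-420)/(-23) - 31 = -(-420)*(-1)/23 - 31 = -14*30/23 - 31 = -420/23 - 31 = -1133/23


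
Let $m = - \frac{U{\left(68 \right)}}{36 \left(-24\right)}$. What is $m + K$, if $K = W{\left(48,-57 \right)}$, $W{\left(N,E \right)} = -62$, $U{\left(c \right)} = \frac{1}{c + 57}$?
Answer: $- \frac{6695999}{108000} \approx -62.0$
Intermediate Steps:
$U{\left(c \right)} = \frac{1}{57 + c}$
$m = \frac{1}{108000}$ ($m = - \frac{1}{\left(57 + 68\right) 36 \left(-24\right)} = - \frac{1}{125 \left(-864\right)} = - \frac{-1}{125 \cdot 864} = \left(-1\right) \left(- \frac{1}{108000}\right) = \frac{1}{108000} \approx 9.2593 \cdot 10^{-6}$)
$K = -62$
$m + K = \frac{1}{108000} - 62 = - \frac{6695999}{108000}$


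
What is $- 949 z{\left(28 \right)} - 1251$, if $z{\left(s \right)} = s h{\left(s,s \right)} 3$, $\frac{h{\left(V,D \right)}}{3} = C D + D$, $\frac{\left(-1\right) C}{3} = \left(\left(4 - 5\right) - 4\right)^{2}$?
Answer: $495513405$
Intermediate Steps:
$C = -75$ ($C = - 3 \left(\left(4 - 5\right) - 4\right)^{2} = - 3 \left(-1 - 4\right)^{2} = - 3 \left(-5\right)^{2} = \left(-3\right) 25 = -75$)
$h{\left(V,D \right)} = - 222 D$ ($h{\left(V,D \right)} = 3 \left(- 75 D + D\right) = 3 \left(- 74 D\right) = - 222 D$)
$z{\left(s \right)} = - 666 s^{2}$ ($z{\left(s \right)} = s \left(- 222 s\right) 3 = - 222 s^{2} \cdot 3 = - 666 s^{2}$)
$- 949 z{\left(28 \right)} - 1251 = - 949 \left(- 666 \cdot 28^{2}\right) - 1251 = - 949 \left(\left(-666\right) 784\right) - 1251 = \left(-949\right) \left(-522144\right) - 1251 = 495514656 - 1251 = 495513405$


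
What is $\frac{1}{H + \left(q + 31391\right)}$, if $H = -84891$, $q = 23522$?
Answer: $- \frac{1}{29978} \approx -3.3358 \cdot 10^{-5}$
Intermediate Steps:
$\frac{1}{H + \left(q + 31391\right)} = \frac{1}{-84891 + \left(23522 + 31391\right)} = \frac{1}{-84891 + 54913} = \frac{1}{-29978} = - \frac{1}{29978}$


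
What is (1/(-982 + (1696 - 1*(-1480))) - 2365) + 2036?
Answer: -721825/2194 ≈ -329.00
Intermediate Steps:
(1/(-982 + (1696 - 1*(-1480))) - 2365) + 2036 = (1/(-982 + (1696 + 1480)) - 2365) + 2036 = (1/(-982 + 3176) - 2365) + 2036 = (1/2194 - 2365) + 2036 = -5188809/2194 + 2036 = -721825/2194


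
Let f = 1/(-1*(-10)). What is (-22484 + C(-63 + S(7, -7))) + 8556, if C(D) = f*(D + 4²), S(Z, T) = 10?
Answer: -139317/10 ≈ -13932.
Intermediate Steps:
f = ⅒ (f = 1/10 = ⅒ ≈ 0.10000)
C(D) = 8/5 + D/10 (C(D) = (D + 4²)/10 = (D + 16)/10 = (16 + D)/10 = 8/5 + D/10)
(-22484 + C(-63 + S(7, -7))) + 8556 = (-22484 + (8/5 + (-63 + 10)/10)) + 8556 = (-22484 + (8/5 + (⅒)*(-53))) + 8556 = (-22484 + (8/5 - 53/10)) + 8556 = (-22484 - 37/10) + 8556 = -224877/10 + 8556 = -139317/10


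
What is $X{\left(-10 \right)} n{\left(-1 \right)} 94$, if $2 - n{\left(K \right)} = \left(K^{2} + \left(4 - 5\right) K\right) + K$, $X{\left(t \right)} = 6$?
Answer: $564$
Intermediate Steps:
$n{\left(K \right)} = 2 - K^{2}$ ($n{\left(K \right)} = 2 - \left(\left(K^{2} + \left(4 - 5\right) K\right) + K\right) = 2 - \left(\left(K^{2} - K\right) + K\right) = 2 - K^{2}$)
$X{\left(-10 \right)} n{\left(-1 \right)} 94 = 6 \left(2 - \left(-1\right)^{2}\right) 94 = 6 \left(2 - 1\right) 94 = 6 \cdot 1 \cdot 94 = 6 \cdot 94 = 564$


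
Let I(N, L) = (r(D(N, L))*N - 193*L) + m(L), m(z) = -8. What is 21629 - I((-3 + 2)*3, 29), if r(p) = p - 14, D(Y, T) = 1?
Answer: 27195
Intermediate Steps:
r(p) = -14 + p
I(N, L) = -8 - 193*L - 13*N (I(N, L) = ((-14 + 1)*N - 193*L) - 8 = (-13*N - 193*L) - 8 = (-193*L - 13*N) - 8 = -8 - 193*L - 13*N)
21629 - I((-3 + 2)*3, 29) = 21629 - (-8 - 193*29 - 13*(-3 + 2)*3) = 21629 - (-8 - 5597 - (-13)*3) = 21629 - (-8 - 5597 - 13*(-3)) = 21629 - (-8 - 5597 + 39) = 21629 - 1*(-5566) = 21629 + 5566 = 27195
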